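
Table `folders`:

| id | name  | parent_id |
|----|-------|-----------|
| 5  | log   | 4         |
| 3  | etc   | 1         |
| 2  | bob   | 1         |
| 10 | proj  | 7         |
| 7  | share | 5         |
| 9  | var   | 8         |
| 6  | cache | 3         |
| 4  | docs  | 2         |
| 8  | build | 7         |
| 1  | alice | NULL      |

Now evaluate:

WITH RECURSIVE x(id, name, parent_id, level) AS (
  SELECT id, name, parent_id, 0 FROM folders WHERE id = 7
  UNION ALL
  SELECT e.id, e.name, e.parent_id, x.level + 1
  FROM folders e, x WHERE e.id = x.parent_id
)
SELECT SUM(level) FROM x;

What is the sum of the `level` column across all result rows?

Base: id=7 (share), parent_id=5, level 0.
Iteration 1: join on id=5 -> log (id 5, parent_id=4, level 1).
Iteration 2: join on id=4 -> docs (id 4, parent_id=2, level 2).
Iteration 3: join on id=2 -> bob (id 2, parent_id=1, level 3).
Iteration 4: join on id=1 -> alice (id 1, parent_id=NULL, level 4).
Iteration 5: parent_id is NULL; no match; recursion stops.
SUM(level) = 0 + 1 + 2 + 3 + 4 = 10.

10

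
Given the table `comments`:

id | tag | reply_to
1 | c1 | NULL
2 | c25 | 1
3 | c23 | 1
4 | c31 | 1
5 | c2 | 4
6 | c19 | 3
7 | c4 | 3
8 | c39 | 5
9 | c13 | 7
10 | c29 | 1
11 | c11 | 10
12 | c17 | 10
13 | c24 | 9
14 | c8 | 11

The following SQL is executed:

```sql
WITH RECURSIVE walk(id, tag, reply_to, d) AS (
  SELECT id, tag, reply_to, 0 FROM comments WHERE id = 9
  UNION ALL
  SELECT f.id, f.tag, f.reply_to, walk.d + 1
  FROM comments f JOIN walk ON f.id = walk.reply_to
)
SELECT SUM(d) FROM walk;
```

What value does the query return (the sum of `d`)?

6

Base: id=9 (c13), reply_to=7, d 0.
Iteration 1: join on id=7 -> c4 (id 7, reply_to=3, d 1).
Iteration 2: join on id=3 -> c23 (id 3, reply_to=1, d 2).
Iteration 3: join on id=1 -> c1 (id 1, reply_to=NULL, d 3).
Iteration 4: reply_to is NULL; no match; recursion stops.
SUM(d) = 0 + 1 + 2 + 3 = 6.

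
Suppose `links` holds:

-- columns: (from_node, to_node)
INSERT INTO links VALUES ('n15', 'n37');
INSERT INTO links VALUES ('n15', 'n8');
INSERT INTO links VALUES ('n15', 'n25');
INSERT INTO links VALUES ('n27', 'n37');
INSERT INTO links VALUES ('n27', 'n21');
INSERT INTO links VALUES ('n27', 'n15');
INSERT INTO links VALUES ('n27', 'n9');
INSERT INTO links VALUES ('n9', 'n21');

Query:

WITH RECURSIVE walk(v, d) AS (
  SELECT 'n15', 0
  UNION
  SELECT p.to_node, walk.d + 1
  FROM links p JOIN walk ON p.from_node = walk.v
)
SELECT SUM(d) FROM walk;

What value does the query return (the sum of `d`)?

Base: (n15, d=0).
Iteration 1: edges from {n15} -> (n25, d=1), (n37, d=1), (n8, d=1).
Iteration 2: no outgoing edges from {n25,n37,n8}; recursion stops.
SUM(d) = 0 + 1 + 1 + 1 = 3.

3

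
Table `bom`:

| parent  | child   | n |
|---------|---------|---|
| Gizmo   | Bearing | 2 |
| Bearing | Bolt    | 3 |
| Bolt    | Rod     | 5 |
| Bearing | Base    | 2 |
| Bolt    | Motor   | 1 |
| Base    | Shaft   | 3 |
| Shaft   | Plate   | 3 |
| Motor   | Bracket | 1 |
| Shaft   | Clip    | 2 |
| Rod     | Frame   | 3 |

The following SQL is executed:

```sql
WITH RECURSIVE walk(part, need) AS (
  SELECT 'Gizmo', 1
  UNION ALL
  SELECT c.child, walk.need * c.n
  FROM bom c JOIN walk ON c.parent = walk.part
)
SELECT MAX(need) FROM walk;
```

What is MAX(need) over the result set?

Base: (Gizmo, need=1).
Iteration 1: components of {Gizmo} -> Bearing = 1*2 = 2.
Iteration 2: components of {Bearing} -> Base = 2*2 = 4, Bolt = 2*3 = 6.
Iteration 3: components of {Base,Bolt} -> Motor = 6*1 = 6, Rod = 6*5 = 30, Shaft = 4*3 = 12.
Iteration 4: components of {Motor,Rod,Shaft} -> Bracket = 6*1 = 6, Clip = 12*2 = 24, Frame = 30*3 = 90, Plate = 12*3 = 36.
Iteration 5: no further components; recursion stops.
need values: 1, 2, 6, 4, 30, 6, 12, 90, 6, 36, 24; the maximum is 90.

90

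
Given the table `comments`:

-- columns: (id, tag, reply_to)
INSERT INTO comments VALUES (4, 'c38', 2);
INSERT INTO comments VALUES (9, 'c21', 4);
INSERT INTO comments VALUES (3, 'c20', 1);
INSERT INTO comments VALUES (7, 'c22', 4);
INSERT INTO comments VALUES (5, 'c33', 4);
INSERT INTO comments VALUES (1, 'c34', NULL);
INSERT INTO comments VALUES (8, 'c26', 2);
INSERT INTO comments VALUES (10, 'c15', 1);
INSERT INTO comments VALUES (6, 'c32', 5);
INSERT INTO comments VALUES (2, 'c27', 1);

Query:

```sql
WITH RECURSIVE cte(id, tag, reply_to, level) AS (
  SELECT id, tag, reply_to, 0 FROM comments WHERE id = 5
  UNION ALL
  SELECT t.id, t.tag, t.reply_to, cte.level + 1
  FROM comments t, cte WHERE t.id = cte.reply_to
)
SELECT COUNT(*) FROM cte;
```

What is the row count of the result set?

Base: id=5 (c33), reply_to=4, level 0.
Iteration 1: join on id=4 -> c38 (id 4, reply_to=2, level 1).
Iteration 2: join on id=2 -> c27 (id 2, reply_to=1, level 2).
Iteration 3: join on id=1 -> c34 (id 1, reply_to=NULL, level 3).
Iteration 4: reply_to is NULL; no match; recursion stops.
Total rows emitted: 4.

4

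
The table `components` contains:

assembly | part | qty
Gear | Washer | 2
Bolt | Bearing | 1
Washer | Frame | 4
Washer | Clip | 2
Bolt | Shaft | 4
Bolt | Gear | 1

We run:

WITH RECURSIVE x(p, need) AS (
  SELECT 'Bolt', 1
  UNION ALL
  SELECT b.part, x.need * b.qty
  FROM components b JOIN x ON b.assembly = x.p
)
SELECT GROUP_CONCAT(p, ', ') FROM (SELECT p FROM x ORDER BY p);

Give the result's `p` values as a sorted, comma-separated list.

Bearing, Bolt, Clip, Frame, Gear, Shaft, Washer

Base: (Bolt, need=1).
Iteration 1: components of {Bolt} -> Bearing = 1*1 = 1, Gear = 1*1 = 1, Shaft = 1*4 = 4.
Iteration 2: components of {Bearing,Gear,Shaft} -> Washer = 1*2 = 2.
Iteration 3: components of {Washer} -> Clip = 2*2 = 4, Frame = 2*4 = 8.
Iteration 4: no further components; recursion stops.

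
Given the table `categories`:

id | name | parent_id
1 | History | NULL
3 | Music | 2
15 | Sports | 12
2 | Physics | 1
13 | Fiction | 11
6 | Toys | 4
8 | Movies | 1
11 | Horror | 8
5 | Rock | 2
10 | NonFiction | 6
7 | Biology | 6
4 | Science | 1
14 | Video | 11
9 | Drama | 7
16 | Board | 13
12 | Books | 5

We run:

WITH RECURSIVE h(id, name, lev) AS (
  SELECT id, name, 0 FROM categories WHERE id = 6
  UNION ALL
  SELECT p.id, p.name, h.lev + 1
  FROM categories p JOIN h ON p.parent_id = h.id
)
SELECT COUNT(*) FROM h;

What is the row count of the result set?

4

Base: id=6 (Toys) at lev 0.
Iteration 1: rows with parent_id in {6} -> Biology (id 7, lev 1), NonFiction (id 10, lev 1).
Iteration 2: rows with parent_id in {7,10} -> Drama (id 9, lev 2).
Iteration 3: no rows with parent_id in {9}; recursion stops.
Total rows emitted: 4.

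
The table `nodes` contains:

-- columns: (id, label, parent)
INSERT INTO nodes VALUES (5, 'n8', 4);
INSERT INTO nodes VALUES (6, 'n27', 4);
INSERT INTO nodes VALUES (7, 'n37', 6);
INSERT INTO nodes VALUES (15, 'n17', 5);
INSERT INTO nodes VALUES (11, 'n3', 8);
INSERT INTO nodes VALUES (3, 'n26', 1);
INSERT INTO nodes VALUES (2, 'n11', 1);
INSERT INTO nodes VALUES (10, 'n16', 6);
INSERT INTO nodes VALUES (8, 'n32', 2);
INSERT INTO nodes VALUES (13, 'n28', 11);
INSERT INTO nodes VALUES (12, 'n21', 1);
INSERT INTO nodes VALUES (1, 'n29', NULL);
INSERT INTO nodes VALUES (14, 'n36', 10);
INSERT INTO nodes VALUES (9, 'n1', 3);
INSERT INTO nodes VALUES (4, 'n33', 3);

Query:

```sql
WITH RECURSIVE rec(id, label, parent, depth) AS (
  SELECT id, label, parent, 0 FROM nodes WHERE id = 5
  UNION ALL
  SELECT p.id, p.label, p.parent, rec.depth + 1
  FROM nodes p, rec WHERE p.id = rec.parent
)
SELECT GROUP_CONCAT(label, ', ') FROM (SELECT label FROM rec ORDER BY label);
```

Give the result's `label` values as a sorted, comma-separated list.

Base: id=5 (n8), parent=4, depth 0.
Iteration 1: join on id=4 -> n33 (id 4, parent=3, depth 1).
Iteration 2: join on id=3 -> n26 (id 3, parent=1, depth 2).
Iteration 3: join on id=1 -> n29 (id 1, parent=NULL, depth 3).
Iteration 4: parent is NULL; no match; recursion stops.

n26, n29, n33, n8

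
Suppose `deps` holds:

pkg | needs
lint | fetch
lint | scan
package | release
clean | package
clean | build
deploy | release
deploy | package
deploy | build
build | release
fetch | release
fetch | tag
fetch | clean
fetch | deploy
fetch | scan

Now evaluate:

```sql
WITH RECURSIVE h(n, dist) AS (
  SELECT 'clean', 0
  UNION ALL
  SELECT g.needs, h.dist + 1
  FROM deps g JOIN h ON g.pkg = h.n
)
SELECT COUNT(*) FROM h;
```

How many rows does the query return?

Base: (clean, dist=0).
Iteration 1: edges from {clean} -> (build, dist=1), (package, dist=1).
Iteration 2: edges from {build,package} -> (release, dist=2) x2. [UNION ALL keeps all 2 new rows, including repeats]
Iteration 3: no outgoing edges from {release}; recursion stops.
Total rows emitted: 5.

5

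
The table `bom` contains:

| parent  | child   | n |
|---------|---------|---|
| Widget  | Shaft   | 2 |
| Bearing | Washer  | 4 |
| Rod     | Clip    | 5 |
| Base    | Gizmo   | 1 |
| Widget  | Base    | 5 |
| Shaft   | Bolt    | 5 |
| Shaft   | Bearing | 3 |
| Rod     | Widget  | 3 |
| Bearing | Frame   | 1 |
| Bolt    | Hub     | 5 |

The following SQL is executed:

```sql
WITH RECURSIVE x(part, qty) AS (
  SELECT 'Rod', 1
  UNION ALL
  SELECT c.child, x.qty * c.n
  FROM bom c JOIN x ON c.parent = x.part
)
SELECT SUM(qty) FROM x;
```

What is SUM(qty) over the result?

Base: (Rod, qty=1).
Iteration 1: components of {Rod} -> Clip = 1*5 = 5, Widget = 1*3 = 3.
Iteration 2: components of {Clip,Widget} -> Base = 3*5 = 15, Shaft = 3*2 = 6.
Iteration 3: components of {Base,Shaft} -> Bearing = 6*3 = 18, Bolt = 6*5 = 30, Gizmo = 15*1 = 15.
Iteration 4: components of {Bearing,Bolt,Gizmo} -> Frame = 18*1 = 18, Hub = 30*5 = 150, Washer = 18*4 = 72.
Iteration 5: no further components; recursion stops.
SUM(qty) = 1 + 3 + 5 + 15 + 6 + 15 + 30 + 18 + 150 + 72 + 18 = 333.

333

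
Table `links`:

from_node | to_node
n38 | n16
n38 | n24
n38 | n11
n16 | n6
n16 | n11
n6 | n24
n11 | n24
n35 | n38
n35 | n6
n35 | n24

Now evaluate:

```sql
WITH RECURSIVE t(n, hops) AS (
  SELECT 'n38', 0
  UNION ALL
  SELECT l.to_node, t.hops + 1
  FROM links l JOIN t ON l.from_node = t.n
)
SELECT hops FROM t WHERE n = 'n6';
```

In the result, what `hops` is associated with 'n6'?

2

Base: (n38, hops=0).
Iteration 1: edges from {n38} -> (n11, hops=1), (n16, hops=1), (n24, hops=1).
Iteration 2: edges from {n11,n16,n24} -> (n11, hops=2), (n24, hops=2), (n6, hops=2).
Iteration 3: edges from {n11,n24,n6} -> (n24, hops=3) x2. [UNION ALL keeps all 2 new rows, including repeats]
Iteration 4: no outgoing edges from {n24}; recursion stops.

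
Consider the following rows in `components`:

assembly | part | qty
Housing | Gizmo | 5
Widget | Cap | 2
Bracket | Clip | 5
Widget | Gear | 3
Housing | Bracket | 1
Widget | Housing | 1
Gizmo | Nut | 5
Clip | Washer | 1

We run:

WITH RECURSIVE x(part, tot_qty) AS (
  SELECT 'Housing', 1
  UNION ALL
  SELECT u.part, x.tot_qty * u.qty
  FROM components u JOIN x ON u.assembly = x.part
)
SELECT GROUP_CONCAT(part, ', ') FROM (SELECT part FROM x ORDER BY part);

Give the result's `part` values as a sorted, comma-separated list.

Bracket, Clip, Gizmo, Housing, Nut, Washer

Base: (Housing, tot_qty=1).
Iteration 1: components of {Housing} -> Bracket = 1*1 = 1, Gizmo = 1*5 = 5.
Iteration 2: components of {Bracket,Gizmo} -> Clip = 1*5 = 5, Nut = 5*5 = 25.
Iteration 3: components of {Clip,Nut} -> Washer = 5*1 = 5.
Iteration 4: no further components; recursion stops.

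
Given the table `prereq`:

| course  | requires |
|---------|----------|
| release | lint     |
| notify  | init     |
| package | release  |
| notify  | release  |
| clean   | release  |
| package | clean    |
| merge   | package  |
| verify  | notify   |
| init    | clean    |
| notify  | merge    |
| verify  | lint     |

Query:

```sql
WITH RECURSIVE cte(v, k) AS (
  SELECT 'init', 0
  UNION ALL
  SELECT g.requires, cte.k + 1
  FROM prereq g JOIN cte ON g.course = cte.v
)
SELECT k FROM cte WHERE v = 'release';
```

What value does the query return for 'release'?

Base: (init, k=0).
Iteration 1: edges from {init} -> (clean, k=1).
Iteration 2: edges from {clean} -> (release, k=2).
Iteration 3: edges from {release} -> (lint, k=3).
Iteration 4: no outgoing edges from {lint}; recursion stops.

2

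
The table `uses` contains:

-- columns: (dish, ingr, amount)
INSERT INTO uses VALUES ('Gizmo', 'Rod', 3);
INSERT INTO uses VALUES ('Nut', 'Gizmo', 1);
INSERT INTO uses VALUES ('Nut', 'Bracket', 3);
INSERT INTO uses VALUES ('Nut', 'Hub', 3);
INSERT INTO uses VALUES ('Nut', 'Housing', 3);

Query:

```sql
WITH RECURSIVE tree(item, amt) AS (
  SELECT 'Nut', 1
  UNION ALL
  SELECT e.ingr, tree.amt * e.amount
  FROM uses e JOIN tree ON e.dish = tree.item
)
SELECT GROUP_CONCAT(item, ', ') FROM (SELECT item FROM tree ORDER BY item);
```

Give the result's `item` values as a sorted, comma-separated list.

Base: (Nut, amt=1).
Iteration 1: components of {Nut} -> Bracket = 1*3 = 3, Gizmo = 1*1 = 1, Housing = 1*3 = 3, Hub = 1*3 = 3.
Iteration 2: components of {Bracket,Gizmo,Housing,Hub} -> Rod = 1*3 = 3.
Iteration 3: no further components; recursion stops.

Bracket, Gizmo, Housing, Hub, Nut, Rod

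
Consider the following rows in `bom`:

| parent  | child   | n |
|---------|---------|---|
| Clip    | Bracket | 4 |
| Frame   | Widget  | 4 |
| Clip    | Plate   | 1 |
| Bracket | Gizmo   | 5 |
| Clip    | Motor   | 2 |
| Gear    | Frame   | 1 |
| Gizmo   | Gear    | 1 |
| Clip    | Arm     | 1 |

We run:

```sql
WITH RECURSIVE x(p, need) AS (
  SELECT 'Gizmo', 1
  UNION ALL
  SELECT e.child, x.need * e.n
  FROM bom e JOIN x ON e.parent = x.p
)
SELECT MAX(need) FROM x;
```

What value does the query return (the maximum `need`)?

4

Base: (Gizmo, need=1).
Iteration 1: components of {Gizmo} -> Gear = 1*1 = 1.
Iteration 2: components of {Gear} -> Frame = 1*1 = 1.
Iteration 3: components of {Frame} -> Widget = 1*4 = 4.
Iteration 4: no further components; recursion stops.
need values: 1, 1, 1, 4; the maximum is 4.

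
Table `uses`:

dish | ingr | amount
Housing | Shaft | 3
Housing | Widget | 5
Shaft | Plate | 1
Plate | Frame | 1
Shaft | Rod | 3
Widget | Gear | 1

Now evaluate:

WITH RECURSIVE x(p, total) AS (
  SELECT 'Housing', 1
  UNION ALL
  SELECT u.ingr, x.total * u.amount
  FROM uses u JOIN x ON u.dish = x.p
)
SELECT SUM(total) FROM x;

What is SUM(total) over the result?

Base: (Housing, total=1).
Iteration 1: components of {Housing} -> Shaft = 1*3 = 3, Widget = 1*5 = 5.
Iteration 2: components of {Shaft,Widget} -> Gear = 5*1 = 5, Plate = 3*1 = 3, Rod = 3*3 = 9.
Iteration 3: components of {Gear,Plate,Rod} -> Frame = 3*1 = 3.
Iteration 4: no further components; recursion stops.
SUM(total) = 1 + 3 + 5 + 3 + 9 + 5 + 3 = 29.

29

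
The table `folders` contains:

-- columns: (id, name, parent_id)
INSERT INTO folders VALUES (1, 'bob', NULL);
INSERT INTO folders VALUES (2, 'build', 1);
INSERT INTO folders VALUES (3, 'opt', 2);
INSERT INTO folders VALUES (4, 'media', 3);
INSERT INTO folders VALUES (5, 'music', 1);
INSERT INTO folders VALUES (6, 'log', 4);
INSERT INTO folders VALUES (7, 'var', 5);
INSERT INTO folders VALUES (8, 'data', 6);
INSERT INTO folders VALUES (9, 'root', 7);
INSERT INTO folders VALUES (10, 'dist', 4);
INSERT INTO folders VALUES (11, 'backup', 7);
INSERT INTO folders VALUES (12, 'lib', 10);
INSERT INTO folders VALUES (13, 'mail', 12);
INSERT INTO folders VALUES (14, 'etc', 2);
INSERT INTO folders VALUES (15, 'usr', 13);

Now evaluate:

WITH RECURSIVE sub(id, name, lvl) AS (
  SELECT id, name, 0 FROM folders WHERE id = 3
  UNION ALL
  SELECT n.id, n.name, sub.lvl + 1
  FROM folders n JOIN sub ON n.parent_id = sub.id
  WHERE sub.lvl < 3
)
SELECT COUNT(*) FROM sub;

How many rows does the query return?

6

Base: id=3 (opt) at lvl 0.
Iteration 1: rows with parent_id in {3} -> media (id 4, lvl 1).
Iteration 2: rows with parent_id in {4} -> log (id 6, lvl 2), dist (id 10, lvl 2).
Iteration 3: rows with parent_id in {6,10} -> data (id 8, lvl 3), lib (id 12, lvl 3).
Iteration 4: lvl < 3 fails for all current rows; recursion stops.
Total rows emitted: 6.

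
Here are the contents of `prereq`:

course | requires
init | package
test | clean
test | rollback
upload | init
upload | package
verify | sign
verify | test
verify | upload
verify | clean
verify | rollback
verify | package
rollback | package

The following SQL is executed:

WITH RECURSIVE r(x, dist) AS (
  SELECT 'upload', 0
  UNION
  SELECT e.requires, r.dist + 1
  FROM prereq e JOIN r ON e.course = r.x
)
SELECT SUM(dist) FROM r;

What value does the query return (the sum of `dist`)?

Base: (upload, dist=0).
Iteration 1: edges from {upload} -> (init, dist=1), (package, dist=1).
Iteration 2: edges from {init,package} -> (package, dist=2).
Iteration 3: no outgoing edges from {package}; recursion stops.
SUM(dist) = 0 + 1 + 1 + 2 = 4.

4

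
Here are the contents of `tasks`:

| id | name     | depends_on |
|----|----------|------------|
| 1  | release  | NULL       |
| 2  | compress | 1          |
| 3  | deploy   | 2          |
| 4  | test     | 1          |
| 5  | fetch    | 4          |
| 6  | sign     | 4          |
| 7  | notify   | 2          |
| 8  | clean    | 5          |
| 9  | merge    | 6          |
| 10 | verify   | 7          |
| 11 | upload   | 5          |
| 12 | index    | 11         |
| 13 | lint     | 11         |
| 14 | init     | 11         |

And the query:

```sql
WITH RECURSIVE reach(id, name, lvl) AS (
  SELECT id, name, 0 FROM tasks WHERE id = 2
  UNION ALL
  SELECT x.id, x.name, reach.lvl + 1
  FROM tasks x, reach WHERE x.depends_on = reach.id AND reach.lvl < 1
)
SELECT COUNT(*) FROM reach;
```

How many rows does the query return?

3

Base: id=2 (compress) at lvl 0.
Iteration 1: rows with depends_on in {2} -> deploy (id 3, lvl 1), notify (id 7, lvl 1).
Iteration 2: lvl < 1 fails for all current rows; recursion stops.
Total rows emitted: 3.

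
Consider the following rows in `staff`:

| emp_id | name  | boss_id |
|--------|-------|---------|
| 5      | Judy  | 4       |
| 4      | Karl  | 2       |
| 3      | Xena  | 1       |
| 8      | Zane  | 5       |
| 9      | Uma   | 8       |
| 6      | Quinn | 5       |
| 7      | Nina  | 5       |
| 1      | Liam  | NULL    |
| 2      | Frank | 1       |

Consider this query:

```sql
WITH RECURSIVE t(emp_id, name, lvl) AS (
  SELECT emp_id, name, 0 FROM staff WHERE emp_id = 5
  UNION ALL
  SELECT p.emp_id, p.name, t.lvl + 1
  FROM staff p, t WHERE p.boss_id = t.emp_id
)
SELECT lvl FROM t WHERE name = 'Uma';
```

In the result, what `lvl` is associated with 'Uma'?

2

Base: emp_id=5 (Judy) at lvl 0.
Iteration 1: rows with boss_id in {5} -> Quinn (id 6, lvl 1), Nina (id 7, lvl 1), Zane (id 8, lvl 1).
Iteration 2: rows with boss_id in {6,7,8} -> Uma (id 9, lvl 2).
Iteration 3: no rows with boss_id in {9}; recursion stops.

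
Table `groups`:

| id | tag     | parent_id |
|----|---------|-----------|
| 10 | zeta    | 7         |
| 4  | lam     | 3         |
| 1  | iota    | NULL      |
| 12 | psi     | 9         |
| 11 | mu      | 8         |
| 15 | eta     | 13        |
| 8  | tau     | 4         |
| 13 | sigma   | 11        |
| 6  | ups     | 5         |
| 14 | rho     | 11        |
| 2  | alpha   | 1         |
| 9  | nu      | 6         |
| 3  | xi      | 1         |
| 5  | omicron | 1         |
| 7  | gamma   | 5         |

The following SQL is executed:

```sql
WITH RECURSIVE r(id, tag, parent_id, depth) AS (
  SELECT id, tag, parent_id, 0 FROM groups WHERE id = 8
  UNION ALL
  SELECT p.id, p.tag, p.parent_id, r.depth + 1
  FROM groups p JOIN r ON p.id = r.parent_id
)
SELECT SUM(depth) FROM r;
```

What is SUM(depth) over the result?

Base: id=8 (tau), parent_id=4, depth 0.
Iteration 1: join on id=4 -> lam (id 4, parent_id=3, depth 1).
Iteration 2: join on id=3 -> xi (id 3, parent_id=1, depth 2).
Iteration 3: join on id=1 -> iota (id 1, parent_id=NULL, depth 3).
Iteration 4: parent_id is NULL; no match; recursion stops.
SUM(depth) = 0 + 1 + 2 + 3 = 6.

6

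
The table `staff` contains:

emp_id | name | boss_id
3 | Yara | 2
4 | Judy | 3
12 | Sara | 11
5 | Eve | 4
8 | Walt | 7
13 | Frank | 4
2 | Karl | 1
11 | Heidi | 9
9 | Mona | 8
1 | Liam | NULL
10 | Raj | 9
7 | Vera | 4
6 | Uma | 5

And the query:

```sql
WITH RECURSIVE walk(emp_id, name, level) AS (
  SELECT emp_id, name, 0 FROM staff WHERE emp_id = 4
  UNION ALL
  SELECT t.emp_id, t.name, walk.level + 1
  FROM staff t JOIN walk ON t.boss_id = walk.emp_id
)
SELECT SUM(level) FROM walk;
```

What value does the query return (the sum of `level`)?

Base: emp_id=4 (Judy) at level 0.
Iteration 1: rows with boss_id in {4} -> Eve (id 5, level 1), Vera (id 7, level 1), Frank (id 13, level 1).
Iteration 2: rows with boss_id in {5,7,13} -> Uma (id 6, level 2), Walt (id 8, level 2).
Iteration 3: rows with boss_id in {6,8} -> Mona (id 9, level 3).
Iteration 4: rows with boss_id in {9} -> Raj (id 10, level 4), Heidi (id 11, level 4).
Iteration 5: rows with boss_id in {10,11} -> Sara (id 12, level 5).
Iteration 6: no rows with boss_id in {12}; recursion stops.
SUM(level) = 0 + 1 + 1 + 1 + 2 + 2 + 3 + 4 + 4 + 5 = 23.

23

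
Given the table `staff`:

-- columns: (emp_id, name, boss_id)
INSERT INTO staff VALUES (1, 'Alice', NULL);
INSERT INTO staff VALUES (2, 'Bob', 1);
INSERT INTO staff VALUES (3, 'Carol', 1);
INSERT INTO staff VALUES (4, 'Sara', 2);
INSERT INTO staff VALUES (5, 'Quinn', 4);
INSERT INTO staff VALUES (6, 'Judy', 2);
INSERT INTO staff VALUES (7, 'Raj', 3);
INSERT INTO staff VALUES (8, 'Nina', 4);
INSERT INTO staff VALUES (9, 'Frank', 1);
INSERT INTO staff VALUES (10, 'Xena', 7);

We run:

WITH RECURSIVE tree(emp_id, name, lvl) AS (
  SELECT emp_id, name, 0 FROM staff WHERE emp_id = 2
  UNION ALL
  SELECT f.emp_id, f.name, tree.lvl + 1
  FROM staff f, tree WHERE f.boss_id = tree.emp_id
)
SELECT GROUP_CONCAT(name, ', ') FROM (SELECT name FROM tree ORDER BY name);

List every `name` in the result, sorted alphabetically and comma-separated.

Bob, Judy, Nina, Quinn, Sara

Base: emp_id=2 (Bob) at lvl 0.
Iteration 1: rows with boss_id in {2} -> Sara (id 4, lvl 1), Judy (id 6, lvl 1).
Iteration 2: rows with boss_id in {4,6} -> Quinn (id 5, lvl 2), Nina (id 8, lvl 2).
Iteration 3: no rows with boss_id in {5,8}; recursion stops.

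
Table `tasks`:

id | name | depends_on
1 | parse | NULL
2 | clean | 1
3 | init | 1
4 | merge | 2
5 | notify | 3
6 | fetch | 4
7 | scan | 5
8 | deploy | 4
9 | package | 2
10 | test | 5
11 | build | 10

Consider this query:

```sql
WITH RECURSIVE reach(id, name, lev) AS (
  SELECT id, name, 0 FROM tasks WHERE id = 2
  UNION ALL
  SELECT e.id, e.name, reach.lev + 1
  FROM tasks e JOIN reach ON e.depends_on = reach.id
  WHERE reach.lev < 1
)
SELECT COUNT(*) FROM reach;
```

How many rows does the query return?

Base: id=2 (clean) at lev 0.
Iteration 1: rows with depends_on in {2} -> merge (id 4, lev 1), package (id 9, lev 1).
Iteration 2: lev < 1 fails for all current rows; recursion stops.
Total rows emitted: 3.

3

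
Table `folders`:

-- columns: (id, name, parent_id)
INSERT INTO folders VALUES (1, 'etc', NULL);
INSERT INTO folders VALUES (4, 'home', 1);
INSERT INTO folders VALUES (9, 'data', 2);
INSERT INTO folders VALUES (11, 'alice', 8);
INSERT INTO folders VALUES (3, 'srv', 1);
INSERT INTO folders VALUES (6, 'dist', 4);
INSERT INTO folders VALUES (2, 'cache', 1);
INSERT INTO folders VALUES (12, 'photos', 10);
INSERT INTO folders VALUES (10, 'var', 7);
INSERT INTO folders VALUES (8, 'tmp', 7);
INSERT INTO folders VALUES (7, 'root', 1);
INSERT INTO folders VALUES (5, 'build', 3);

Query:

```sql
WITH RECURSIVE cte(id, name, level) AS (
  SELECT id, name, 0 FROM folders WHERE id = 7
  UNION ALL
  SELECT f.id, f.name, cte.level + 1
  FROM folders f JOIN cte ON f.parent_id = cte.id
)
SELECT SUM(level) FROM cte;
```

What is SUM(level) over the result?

6

Base: id=7 (root) at level 0.
Iteration 1: rows with parent_id in {7} -> tmp (id 8, level 1), var (id 10, level 1).
Iteration 2: rows with parent_id in {8,10} -> alice (id 11, level 2), photos (id 12, level 2).
Iteration 3: no rows with parent_id in {11,12}; recursion stops.
SUM(level) = 0 + 1 + 1 + 2 + 2 = 6.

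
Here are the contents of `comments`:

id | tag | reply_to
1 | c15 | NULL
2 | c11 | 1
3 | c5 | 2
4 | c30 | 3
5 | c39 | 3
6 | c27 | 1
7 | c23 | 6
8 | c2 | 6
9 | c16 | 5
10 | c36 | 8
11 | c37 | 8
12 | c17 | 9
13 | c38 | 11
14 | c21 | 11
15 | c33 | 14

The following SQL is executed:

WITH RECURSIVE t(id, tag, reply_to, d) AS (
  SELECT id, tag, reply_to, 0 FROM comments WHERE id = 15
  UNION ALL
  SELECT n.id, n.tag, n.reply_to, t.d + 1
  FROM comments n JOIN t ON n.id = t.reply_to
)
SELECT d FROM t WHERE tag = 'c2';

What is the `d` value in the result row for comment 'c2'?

Base: id=15 (c33), reply_to=14, d 0.
Iteration 1: join on id=14 -> c21 (id 14, reply_to=11, d 1).
Iteration 2: join on id=11 -> c37 (id 11, reply_to=8, d 2).
Iteration 3: join on id=8 -> c2 (id 8, reply_to=6, d 3).
Iteration 4: join on id=6 -> c27 (id 6, reply_to=1, d 4).
Iteration 5: join on id=1 -> c15 (id 1, reply_to=NULL, d 5).
Iteration 6: reply_to is NULL; no match; recursion stops.

3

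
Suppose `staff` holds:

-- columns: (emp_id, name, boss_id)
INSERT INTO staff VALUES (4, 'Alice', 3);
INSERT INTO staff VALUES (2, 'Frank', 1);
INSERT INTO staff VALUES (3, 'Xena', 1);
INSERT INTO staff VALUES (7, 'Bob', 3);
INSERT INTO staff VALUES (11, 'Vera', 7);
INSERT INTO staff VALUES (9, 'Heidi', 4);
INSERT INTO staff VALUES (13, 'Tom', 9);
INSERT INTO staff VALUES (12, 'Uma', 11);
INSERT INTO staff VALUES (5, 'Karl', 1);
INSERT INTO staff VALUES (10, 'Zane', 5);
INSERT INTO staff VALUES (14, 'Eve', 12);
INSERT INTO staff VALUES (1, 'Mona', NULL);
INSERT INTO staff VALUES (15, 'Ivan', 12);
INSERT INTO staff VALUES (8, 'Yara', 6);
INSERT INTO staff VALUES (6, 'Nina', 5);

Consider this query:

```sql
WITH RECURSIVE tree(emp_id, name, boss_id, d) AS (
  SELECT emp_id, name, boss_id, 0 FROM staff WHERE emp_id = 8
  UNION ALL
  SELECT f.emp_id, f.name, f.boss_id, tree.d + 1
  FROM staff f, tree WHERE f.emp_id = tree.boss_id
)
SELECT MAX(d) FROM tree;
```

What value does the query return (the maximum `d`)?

Base: emp_id=8 (Yara), boss_id=6, d 0.
Iteration 1: join on emp_id=6 -> Nina (id 6, boss_id=5, d 1).
Iteration 2: join on emp_id=5 -> Karl (id 5, boss_id=1, d 2).
Iteration 3: join on emp_id=1 -> Mona (id 1, boss_id=NULL, d 3).
Iteration 4: boss_id is NULL; no match; recursion stops.
d values: 0, 1, 2, 3; the maximum is 3.

3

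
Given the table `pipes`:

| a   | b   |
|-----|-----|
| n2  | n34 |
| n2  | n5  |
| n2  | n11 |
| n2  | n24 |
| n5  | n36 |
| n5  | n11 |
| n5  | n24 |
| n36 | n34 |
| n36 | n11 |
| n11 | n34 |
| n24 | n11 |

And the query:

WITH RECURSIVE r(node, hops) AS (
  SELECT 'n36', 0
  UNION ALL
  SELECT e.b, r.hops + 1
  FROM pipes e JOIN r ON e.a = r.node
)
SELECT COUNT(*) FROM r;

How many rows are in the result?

4

Base: (n36, hops=0).
Iteration 1: edges from {n36} -> (n11, hops=1), (n34, hops=1).
Iteration 2: edges from {n11,n34} -> (n34, hops=2).
Iteration 3: no outgoing edges from {n34}; recursion stops.
Total rows emitted: 4.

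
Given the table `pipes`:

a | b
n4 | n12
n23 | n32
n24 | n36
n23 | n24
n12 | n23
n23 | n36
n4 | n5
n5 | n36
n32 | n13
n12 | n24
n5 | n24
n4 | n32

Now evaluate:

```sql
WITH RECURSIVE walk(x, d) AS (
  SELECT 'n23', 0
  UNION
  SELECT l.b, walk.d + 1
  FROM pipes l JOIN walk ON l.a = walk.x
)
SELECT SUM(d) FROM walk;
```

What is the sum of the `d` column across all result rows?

7

Base: (n23, d=0).
Iteration 1: edges from {n23} -> (n24, d=1), (n32, d=1), (n36, d=1).
Iteration 2: edges from {n24,n32,n36} -> (n13, d=2), (n36, d=2).
Iteration 3: no outgoing edges from {n13,n36}; recursion stops.
SUM(d) = 0 + 1 + 1 + 1 + 2 + 2 = 7.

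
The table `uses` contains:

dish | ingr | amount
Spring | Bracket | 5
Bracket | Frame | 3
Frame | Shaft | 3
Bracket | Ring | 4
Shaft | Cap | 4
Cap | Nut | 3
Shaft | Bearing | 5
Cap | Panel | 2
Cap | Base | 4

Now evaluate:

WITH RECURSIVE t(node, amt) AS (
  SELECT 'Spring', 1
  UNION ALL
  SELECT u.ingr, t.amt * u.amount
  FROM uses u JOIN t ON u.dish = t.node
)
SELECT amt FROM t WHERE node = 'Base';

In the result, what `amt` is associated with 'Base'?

Base: (Spring, amt=1).
Iteration 1: components of {Spring} -> Bracket = 1*5 = 5.
Iteration 2: components of {Bracket} -> Frame = 5*3 = 15, Ring = 5*4 = 20.
Iteration 3: components of {Frame,Ring} -> Shaft = 15*3 = 45.
Iteration 4: components of {Shaft} -> Bearing = 45*5 = 225, Cap = 45*4 = 180.
Iteration 5: components of {Bearing,Cap} -> Base = 180*4 = 720, Nut = 180*3 = 540, Panel = 180*2 = 360.
Iteration 6: no further components; recursion stops.

720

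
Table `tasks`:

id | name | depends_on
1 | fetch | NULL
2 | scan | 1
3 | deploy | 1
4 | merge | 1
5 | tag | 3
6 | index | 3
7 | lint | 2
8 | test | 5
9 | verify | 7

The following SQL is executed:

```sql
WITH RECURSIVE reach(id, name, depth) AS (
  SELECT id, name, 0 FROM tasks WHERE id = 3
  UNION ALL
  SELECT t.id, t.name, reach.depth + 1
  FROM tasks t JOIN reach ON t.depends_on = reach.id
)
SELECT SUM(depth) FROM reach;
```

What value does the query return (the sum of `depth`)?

Base: id=3 (deploy) at depth 0.
Iteration 1: rows with depends_on in {3} -> tag (id 5, depth 1), index (id 6, depth 1).
Iteration 2: rows with depends_on in {5,6} -> test (id 8, depth 2).
Iteration 3: no rows with depends_on in {8}; recursion stops.
SUM(depth) = 0 + 1 + 1 + 2 = 4.

4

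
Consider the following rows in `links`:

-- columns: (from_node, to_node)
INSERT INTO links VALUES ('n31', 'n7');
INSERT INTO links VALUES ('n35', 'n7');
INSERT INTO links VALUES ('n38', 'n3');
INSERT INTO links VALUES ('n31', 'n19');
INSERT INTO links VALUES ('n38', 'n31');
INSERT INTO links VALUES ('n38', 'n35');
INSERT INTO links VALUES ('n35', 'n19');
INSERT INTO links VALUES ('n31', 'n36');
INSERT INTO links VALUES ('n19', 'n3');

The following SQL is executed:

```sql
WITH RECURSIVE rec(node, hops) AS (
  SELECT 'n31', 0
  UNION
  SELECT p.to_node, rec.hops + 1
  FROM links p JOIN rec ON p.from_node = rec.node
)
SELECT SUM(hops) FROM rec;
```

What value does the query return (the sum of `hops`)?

Base: (n31, hops=0).
Iteration 1: edges from {n31} -> (n19, hops=1), (n36, hops=1), (n7, hops=1).
Iteration 2: edges from {n19,n36,n7} -> (n3, hops=2).
Iteration 3: no outgoing edges from {n3}; recursion stops.
SUM(hops) = 0 + 1 + 1 + 1 + 2 = 5.

5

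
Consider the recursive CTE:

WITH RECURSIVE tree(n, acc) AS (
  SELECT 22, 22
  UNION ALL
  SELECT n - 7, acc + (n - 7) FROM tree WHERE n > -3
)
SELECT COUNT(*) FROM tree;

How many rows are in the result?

5

Base: n=22, acc=22.
Iteration 1: 22 > -3 holds -> n = 22 - 7 = 15, acc = 22 + 15 = 37.
Iteration 2: 15 > -3 holds -> n = 15 - 7 = 8, acc = 37 + 8 = 45.
Iteration 3: 8 > -3 holds -> n = 8 - 7 = 1, acc = 45 + 1 = 46.
Iteration 4: 1 > -3 holds -> n = 1 - 7 = -6, acc = 46 + -6 = 40.
Iteration 5: -6 > -3 fails; recursion stops.
Total rows emitted: 5.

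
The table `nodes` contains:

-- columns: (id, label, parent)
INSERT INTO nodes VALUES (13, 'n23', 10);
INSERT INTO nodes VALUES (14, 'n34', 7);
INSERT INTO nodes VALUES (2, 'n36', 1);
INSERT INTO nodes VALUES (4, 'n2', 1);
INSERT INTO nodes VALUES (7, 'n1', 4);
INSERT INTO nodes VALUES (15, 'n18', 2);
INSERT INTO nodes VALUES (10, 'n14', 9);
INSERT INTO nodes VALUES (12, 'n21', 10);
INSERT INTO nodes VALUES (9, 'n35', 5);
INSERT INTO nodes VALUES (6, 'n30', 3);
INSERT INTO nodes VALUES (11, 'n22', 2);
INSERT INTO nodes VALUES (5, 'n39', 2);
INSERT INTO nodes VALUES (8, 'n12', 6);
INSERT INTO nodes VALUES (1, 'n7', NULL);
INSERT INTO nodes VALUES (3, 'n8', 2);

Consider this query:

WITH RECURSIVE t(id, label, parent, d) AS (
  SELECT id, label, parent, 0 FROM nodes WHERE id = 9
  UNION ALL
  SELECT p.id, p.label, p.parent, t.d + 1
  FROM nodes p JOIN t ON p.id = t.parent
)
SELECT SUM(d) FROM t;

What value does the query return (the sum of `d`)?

6

Base: id=9 (n35), parent=5, d 0.
Iteration 1: join on id=5 -> n39 (id 5, parent=2, d 1).
Iteration 2: join on id=2 -> n36 (id 2, parent=1, d 2).
Iteration 3: join on id=1 -> n7 (id 1, parent=NULL, d 3).
Iteration 4: parent is NULL; no match; recursion stops.
SUM(d) = 0 + 1 + 2 + 3 = 6.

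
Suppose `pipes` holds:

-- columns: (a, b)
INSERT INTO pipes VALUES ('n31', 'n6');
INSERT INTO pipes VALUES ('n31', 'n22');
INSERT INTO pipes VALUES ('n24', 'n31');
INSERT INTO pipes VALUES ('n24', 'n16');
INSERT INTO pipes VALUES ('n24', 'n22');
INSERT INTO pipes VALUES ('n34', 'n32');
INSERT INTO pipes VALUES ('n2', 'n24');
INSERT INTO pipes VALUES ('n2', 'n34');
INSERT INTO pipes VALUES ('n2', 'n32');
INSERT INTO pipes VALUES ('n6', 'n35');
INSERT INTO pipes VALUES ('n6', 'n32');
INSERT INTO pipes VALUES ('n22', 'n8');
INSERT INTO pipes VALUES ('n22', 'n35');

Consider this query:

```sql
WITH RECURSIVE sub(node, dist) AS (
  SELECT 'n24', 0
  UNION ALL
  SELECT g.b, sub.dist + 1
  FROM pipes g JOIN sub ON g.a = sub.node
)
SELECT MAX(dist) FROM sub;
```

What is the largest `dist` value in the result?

3

Base: (n24, dist=0).
Iteration 1: edges from {n24} -> (n16, dist=1), (n22, dist=1), (n31, dist=1).
Iteration 2: edges from {n16,n22,n31} -> (n22, dist=2), (n35, dist=2), (n6, dist=2), (n8, dist=2).
Iteration 3: edges from {n22,n35,n6,n8} -> (n32, dist=3), (n35, dist=3) x2, (n8, dist=3). [UNION ALL keeps all 4 new rows, including repeats]
Iteration 4: no outgoing edges from {n32,n35,n8}; recursion stops.
dist values: 0, 1, 1, 1, 2, 2, 2, 2, 3, 3, 3, 3; the maximum is 3.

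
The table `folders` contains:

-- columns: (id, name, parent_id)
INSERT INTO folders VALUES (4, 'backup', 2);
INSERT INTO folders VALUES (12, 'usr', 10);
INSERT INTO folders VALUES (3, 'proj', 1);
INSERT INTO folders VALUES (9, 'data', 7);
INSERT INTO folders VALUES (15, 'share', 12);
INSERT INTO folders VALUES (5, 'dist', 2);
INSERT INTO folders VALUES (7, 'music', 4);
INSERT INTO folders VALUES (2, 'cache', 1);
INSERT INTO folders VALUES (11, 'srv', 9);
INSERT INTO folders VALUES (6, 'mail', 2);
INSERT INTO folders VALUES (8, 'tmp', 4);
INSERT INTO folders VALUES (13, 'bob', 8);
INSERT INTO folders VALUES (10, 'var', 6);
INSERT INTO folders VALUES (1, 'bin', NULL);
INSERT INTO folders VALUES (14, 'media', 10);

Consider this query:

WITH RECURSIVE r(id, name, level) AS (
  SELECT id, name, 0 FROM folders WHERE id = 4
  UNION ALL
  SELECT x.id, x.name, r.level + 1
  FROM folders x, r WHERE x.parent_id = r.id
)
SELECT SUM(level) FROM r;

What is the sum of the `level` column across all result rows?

9

Base: id=4 (backup) at level 0.
Iteration 1: rows with parent_id in {4} -> music (id 7, level 1), tmp (id 8, level 1).
Iteration 2: rows with parent_id in {7,8} -> data (id 9, level 2), bob (id 13, level 2).
Iteration 3: rows with parent_id in {9,13} -> srv (id 11, level 3).
Iteration 4: no rows with parent_id in {11}; recursion stops.
SUM(level) = 0 + 1 + 1 + 2 + 2 + 3 = 9.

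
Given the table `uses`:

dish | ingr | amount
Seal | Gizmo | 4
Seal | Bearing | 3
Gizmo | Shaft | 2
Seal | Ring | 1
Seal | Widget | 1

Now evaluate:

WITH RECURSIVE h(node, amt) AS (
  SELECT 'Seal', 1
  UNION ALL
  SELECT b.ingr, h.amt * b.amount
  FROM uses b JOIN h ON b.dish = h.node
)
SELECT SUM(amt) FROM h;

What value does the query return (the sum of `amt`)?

18

Base: (Seal, amt=1).
Iteration 1: components of {Seal} -> Bearing = 1*3 = 3, Gizmo = 1*4 = 4, Ring = 1*1 = 1, Widget = 1*1 = 1.
Iteration 2: components of {Bearing,Gizmo,Ring,Widget} -> Shaft = 4*2 = 8.
Iteration 3: no further components; recursion stops.
SUM(amt) = 1 + 4 + 3 + 1 + 1 + 8 = 18.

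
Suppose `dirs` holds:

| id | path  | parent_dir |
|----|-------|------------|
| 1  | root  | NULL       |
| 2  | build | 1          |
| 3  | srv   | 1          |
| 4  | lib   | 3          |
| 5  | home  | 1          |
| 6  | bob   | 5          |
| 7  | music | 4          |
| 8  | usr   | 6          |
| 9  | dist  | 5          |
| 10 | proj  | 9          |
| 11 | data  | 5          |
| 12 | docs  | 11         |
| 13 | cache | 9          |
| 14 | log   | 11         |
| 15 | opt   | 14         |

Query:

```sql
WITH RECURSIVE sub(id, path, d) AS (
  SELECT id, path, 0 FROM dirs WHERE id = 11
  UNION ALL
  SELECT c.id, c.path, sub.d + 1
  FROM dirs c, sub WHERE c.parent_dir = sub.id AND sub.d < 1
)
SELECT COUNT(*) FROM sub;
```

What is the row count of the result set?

3

Base: id=11 (data) at d 0.
Iteration 1: rows with parent_dir in {11} -> docs (id 12, d 1), log (id 14, d 1).
Iteration 2: d < 1 fails for all current rows; recursion stops.
Total rows emitted: 3.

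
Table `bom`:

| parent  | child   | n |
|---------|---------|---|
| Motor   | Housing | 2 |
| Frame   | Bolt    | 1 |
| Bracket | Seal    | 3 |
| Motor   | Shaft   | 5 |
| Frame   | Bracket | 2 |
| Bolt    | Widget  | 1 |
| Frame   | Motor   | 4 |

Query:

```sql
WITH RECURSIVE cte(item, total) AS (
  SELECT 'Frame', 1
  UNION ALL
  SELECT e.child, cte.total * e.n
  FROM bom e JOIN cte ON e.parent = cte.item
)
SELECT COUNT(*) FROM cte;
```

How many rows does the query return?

8

Base: (Frame, total=1).
Iteration 1: components of {Frame} -> Bolt = 1*1 = 1, Bracket = 1*2 = 2, Motor = 1*4 = 4.
Iteration 2: components of {Bolt,Bracket,Motor} -> Housing = 4*2 = 8, Seal = 2*3 = 6, Shaft = 4*5 = 20, Widget = 1*1 = 1.
Iteration 3: no further components; recursion stops.
Total rows emitted: 8.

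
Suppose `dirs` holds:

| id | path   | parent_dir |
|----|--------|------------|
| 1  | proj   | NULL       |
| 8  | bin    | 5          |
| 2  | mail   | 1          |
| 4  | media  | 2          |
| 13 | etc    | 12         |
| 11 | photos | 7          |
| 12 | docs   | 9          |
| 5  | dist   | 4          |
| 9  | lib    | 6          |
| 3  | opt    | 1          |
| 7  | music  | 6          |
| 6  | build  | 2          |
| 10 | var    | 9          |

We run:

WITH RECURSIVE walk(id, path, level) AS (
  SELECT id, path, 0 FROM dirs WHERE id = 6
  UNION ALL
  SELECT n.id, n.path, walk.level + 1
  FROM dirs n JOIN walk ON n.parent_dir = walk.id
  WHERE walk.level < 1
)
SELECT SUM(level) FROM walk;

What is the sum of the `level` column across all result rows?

2

Base: id=6 (build) at level 0.
Iteration 1: rows with parent_dir in {6} -> music (id 7, level 1), lib (id 9, level 1).
Iteration 2: level < 1 fails for all current rows; recursion stops.
SUM(level) = 0 + 1 + 1 = 2.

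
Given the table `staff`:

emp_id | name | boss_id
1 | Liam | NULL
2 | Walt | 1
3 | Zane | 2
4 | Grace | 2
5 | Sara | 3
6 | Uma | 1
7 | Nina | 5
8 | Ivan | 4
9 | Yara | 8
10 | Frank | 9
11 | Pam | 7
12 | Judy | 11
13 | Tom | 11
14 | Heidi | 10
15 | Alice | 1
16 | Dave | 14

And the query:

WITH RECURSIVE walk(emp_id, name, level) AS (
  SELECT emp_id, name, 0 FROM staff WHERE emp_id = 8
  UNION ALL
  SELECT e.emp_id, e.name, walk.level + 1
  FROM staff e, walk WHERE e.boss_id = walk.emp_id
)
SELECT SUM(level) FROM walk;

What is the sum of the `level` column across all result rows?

Base: emp_id=8 (Ivan) at level 0.
Iteration 1: rows with boss_id in {8} -> Yara (id 9, level 1).
Iteration 2: rows with boss_id in {9} -> Frank (id 10, level 2).
Iteration 3: rows with boss_id in {10} -> Heidi (id 14, level 3).
Iteration 4: rows with boss_id in {14} -> Dave (id 16, level 4).
Iteration 5: no rows with boss_id in {16}; recursion stops.
SUM(level) = 0 + 1 + 2 + 3 + 4 = 10.

10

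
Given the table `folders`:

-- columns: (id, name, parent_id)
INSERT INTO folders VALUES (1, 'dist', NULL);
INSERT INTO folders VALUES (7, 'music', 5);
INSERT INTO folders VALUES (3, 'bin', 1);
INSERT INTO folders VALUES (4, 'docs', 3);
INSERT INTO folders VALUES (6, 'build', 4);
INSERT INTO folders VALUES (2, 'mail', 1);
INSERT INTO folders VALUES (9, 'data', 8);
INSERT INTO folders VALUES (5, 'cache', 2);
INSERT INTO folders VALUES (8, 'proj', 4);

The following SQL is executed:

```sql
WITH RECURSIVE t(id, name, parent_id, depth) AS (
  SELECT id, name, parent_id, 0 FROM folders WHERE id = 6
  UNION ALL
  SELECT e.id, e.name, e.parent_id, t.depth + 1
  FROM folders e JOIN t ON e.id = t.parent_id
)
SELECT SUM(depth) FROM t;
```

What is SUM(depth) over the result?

6

Base: id=6 (build), parent_id=4, depth 0.
Iteration 1: join on id=4 -> docs (id 4, parent_id=3, depth 1).
Iteration 2: join on id=3 -> bin (id 3, parent_id=1, depth 2).
Iteration 3: join on id=1 -> dist (id 1, parent_id=NULL, depth 3).
Iteration 4: parent_id is NULL; no match; recursion stops.
SUM(depth) = 0 + 1 + 2 + 3 = 6.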